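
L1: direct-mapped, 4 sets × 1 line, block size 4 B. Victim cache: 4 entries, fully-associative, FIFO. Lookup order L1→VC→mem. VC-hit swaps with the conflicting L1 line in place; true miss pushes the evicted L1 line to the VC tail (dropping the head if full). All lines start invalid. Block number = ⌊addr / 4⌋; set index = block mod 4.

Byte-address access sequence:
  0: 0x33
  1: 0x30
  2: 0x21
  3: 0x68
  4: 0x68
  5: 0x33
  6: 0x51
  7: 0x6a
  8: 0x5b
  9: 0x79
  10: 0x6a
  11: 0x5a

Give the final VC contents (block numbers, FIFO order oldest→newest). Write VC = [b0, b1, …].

VC = [8, 12, 30, 26]

  [0] addr=0x33 blk=12 s=0: MISS | VC []
  [1] addr=0x30 blk=12 s=0: L1-HIT | VC []
  [2] addr=0x21 blk=8 s=0: MISS | VC [12]
  [3] addr=0x68 blk=26 s=2: MISS | VC [12]
  [4] addr=0x68 blk=26 s=2: L1-HIT | VC [12]
  [5] addr=0x33 blk=12 s=0: VC-HIT | VC [8]
  [6] addr=0x51 blk=20 s=0: MISS | VC [8, 12]
  [7] addr=0x6a blk=26 s=2: L1-HIT | VC [8, 12]
  [8] addr=0x5b blk=22 s=2: MISS | VC [8, 12, 26]
  [9] addr=0x79 blk=30 s=2: MISS | VC [8, 12, 26, 22]
  [10] addr=0x6a blk=26 s=2: VC-HIT | VC [8, 12, 30, 22]
  [11] addr=0x5a blk=22 s=2: VC-HIT | VC [8, 12, 30, 26]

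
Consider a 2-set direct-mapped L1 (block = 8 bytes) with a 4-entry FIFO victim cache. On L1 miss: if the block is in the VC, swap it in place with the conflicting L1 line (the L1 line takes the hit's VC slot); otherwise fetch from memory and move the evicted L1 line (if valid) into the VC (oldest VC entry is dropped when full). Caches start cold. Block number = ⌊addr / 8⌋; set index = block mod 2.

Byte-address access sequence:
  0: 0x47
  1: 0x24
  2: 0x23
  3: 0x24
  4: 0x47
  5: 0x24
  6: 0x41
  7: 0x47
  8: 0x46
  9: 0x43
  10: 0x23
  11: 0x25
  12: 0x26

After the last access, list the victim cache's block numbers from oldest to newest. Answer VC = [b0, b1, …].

0: 0x47 (blk 8, set 0) → MISS  vc=[]
1: 0x24 (blk 4, set 0) → MISS  vc=[8]
2: 0x23 (blk 4, set 0) → L1-HIT  vc=[8]
3: 0x24 (blk 4, set 0) → L1-HIT  vc=[8]
4: 0x47 (blk 8, set 0) → VC-HIT  vc=[4]
5: 0x24 (blk 4, set 0) → VC-HIT  vc=[8]
6: 0x41 (blk 8, set 0) → VC-HIT  vc=[4]
7: 0x47 (blk 8, set 0) → L1-HIT  vc=[4]
8: 0x46 (blk 8, set 0) → L1-HIT  vc=[4]
9: 0x43 (blk 8, set 0) → L1-HIT  vc=[4]
10: 0x23 (blk 4, set 0) → VC-HIT  vc=[8]
11: 0x25 (blk 4, set 0) → L1-HIT  vc=[8]
12: 0x26 (blk 4, set 0) → L1-HIT  vc=[8]

VC = [8]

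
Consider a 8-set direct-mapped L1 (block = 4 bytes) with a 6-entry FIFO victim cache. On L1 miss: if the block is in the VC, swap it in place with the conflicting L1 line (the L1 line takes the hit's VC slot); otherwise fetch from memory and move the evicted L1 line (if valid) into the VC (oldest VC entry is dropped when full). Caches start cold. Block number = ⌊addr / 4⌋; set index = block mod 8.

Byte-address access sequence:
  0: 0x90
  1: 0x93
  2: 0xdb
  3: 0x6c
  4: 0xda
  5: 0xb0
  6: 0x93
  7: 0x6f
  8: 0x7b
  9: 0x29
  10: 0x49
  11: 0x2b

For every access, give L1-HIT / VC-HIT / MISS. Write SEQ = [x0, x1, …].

SEQ = [MISS, L1-HIT, MISS, MISS, L1-HIT, MISS, VC-HIT, L1-HIT, MISS, MISS, MISS, VC-HIT]

  [0] addr=0x90 blk=36 s=4: MISS | VC []
  [1] addr=0x93 blk=36 s=4: L1-HIT | VC []
  [2] addr=0xdb blk=54 s=6: MISS | VC []
  [3] addr=0x6c blk=27 s=3: MISS | VC []
  [4] addr=0xda blk=54 s=6: L1-HIT | VC []
  [5] addr=0xb0 blk=44 s=4: MISS | VC [36]
  [6] addr=0x93 blk=36 s=4: VC-HIT | VC [44]
  [7] addr=0x6f blk=27 s=3: L1-HIT | VC [44]
  [8] addr=0x7b blk=30 s=6: MISS | VC [44, 54]
  [9] addr=0x29 blk=10 s=2: MISS | VC [44, 54]
  [10] addr=0x49 blk=18 s=2: MISS | VC [44, 54, 10]
  [11] addr=0x2b blk=10 s=2: VC-HIT | VC [44, 54, 18]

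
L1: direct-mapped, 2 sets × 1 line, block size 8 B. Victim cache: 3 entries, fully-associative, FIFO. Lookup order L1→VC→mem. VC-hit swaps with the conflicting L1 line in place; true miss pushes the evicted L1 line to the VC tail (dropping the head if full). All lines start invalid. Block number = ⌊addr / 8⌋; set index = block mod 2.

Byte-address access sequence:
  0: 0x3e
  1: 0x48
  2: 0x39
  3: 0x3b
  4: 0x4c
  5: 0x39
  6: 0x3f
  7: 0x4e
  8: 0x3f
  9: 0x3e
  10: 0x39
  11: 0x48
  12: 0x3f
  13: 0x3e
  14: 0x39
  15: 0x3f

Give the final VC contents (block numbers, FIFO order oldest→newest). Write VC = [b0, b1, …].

  [0] addr=0x3e blk=7 s=1: MISS | VC []
  [1] addr=0x48 blk=9 s=1: MISS | VC [7]
  [2] addr=0x39 blk=7 s=1: VC-HIT | VC [9]
  [3] addr=0x3b blk=7 s=1: L1-HIT | VC [9]
  [4] addr=0x4c blk=9 s=1: VC-HIT | VC [7]
  [5] addr=0x39 blk=7 s=1: VC-HIT | VC [9]
  [6] addr=0x3f blk=7 s=1: L1-HIT | VC [9]
  [7] addr=0x4e blk=9 s=1: VC-HIT | VC [7]
  [8] addr=0x3f blk=7 s=1: VC-HIT | VC [9]
  [9] addr=0x3e blk=7 s=1: L1-HIT | VC [9]
  [10] addr=0x39 blk=7 s=1: L1-HIT | VC [9]
  [11] addr=0x48 blk=9 s=1: VC-HIT | VC [7]
  [12] addr=0x3f blk=7 s=1: VC-HIT | VC [9]
  [13] addr=0x3e blk=7 s=1: L1-HIT | VC [9]
  [14] addr=0x39 blk=7 s=1: L1-HIT | VC [9]
  [15] addr=0x3f blk=7 s=1: L1-HIT | VC [9]

VC = [9]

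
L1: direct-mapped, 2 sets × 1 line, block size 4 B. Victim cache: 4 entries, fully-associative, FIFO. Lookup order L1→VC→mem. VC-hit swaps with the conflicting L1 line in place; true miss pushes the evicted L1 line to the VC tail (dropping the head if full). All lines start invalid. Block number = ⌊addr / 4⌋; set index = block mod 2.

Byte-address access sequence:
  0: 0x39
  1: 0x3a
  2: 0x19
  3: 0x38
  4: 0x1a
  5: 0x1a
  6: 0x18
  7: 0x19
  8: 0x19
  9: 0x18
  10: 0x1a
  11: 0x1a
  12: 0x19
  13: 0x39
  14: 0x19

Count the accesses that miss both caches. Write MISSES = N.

  [0] addr=0x39 blk=14 s=0: MISS | VC []
  [1] addr=0x3a blk=14 s=0: L1-HIT | VC []
  [2] addr=0x19 blk=6 s=0: MISS | VC [14]
  [3] addr=0x38 blk=14 s=0: VC-HIT | VC [6]
  [4] addr=0x1a blk=6 s=0: VC-HIT | VC [14]
  [5] addr=0x1a blk=6 s=0: L1-HIT | VC [14]
  [6] addr=0x18 blk=6 s=0: L1-HIT | VC [14]
  [7] addr=0x19 blk=6 s=0: L1-HIT | VC [14]
  [8] addr=0x19 blk=6 s=0: L1-HIT | VC [14]
  [9] addr=0x18 blk=6 s=0: L1-HIT | VC [14]
  [10] addr=0x1a blk=6 s=0: L1-HIT | VC [14]
  [11] addr=0x1a blk=6 s=0: L1-HIT | VC [14]
  [12] addr=0x19 blk=6 s=0: L1-HIT | VC [14]
  [13] addr=0x39 blk=14 s=0: VC-HIT | VC [6]
  [14] addr=0x19 blk=6 s=0: VC-HIT | VC [14]

MISSES = 2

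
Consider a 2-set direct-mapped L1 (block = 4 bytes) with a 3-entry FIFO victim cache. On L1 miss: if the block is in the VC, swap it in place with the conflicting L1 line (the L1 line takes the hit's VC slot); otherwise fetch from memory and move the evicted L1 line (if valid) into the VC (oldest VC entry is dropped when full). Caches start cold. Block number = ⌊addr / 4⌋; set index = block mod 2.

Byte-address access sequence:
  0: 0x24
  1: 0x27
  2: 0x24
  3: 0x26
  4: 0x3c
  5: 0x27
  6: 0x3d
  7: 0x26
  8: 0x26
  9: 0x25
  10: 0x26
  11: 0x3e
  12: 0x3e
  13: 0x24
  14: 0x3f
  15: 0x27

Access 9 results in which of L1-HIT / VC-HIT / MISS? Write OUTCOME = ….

OUTCOME = L1-HIT

  [0] addr=0x24 blk=9 s=1: MISS | VC []
  [1] addr=0x27 blk=9 s=1: L1-HIT | VC []
  [2] addr=0x24 blk=9 s=1: L1-HIT | VC []
  [3] addr=0x26 blk=9 s=1: L1-HIT | VC []
  [4] addr=0x3c blk=15 s=1: MISS | VC [9]
  [5] addr=0x27 blk=9 s=1: VC-HIT | VC [15]
  [6] addr=0x3d blk=15 s=1: VC-HIT | VC [9]
  [7] addr=0x26 blk=9 s=1: VC-HIT | VC [15]
  [8] addr=0x26 blk=9 s=1: L1-HIT | VC [15]
  [9] addr=0x25 blk=9 s=1: L1-HIT | VC [15]
  [10] addr=0x26 blk=9 s=1: L1-HIT | VC [15]
  [11] addr=0x3e blk=15 s=1: VC-HIT | VC [9]
  [12] addr=0x3e blk=15 s=1: L1-HIT | VC [9]
  [13] addr=0x24 blk=9 s=1: VC-HIT | VC [15]
  [14] addr=0x3f blk=15 s=1: VC-HIT | VC [9]
  [15] addr=0x27 blk=9 s=1: VC-HIT | VC [15]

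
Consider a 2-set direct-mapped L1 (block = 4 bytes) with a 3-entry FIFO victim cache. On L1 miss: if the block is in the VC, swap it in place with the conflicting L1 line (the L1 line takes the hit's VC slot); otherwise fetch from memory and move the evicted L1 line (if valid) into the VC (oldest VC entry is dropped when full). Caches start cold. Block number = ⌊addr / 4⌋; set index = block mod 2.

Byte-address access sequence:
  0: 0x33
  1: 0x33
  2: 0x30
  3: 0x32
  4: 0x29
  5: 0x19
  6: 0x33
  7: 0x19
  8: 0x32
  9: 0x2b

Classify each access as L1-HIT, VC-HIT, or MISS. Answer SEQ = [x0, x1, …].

SEQ = [MISS, L1-HIT, L1-HIT, L1-HIT, MISS, MISS, VC-HIT, VC-HIT, VC-HIT, VC-HIT]

#0 0x33→b12/s0 MISS; vc=[]
#1 0x33→b12/s0 L1-HIT; vc=[]
#2 0x30→b12/s0 L1-HIT; vc=[]
#3 0x32→b12/s0 L1-HIT; vc=[]
#4 0x29→b10/s0 MISS; vc=[12]
#5 0x19→b6/s0 MISS; vc=[12,10]
#6 0x33→b12/s0 VC-HIT; vc=[6,10]
#7 0x19→b6/s0 VC-HIT; vc=[12,10]
#8 0x32→b12/s0 VC-HIT; vc=[6,10]
#9 0x2b→b10/s0 VC-HIT; vc=[6,12]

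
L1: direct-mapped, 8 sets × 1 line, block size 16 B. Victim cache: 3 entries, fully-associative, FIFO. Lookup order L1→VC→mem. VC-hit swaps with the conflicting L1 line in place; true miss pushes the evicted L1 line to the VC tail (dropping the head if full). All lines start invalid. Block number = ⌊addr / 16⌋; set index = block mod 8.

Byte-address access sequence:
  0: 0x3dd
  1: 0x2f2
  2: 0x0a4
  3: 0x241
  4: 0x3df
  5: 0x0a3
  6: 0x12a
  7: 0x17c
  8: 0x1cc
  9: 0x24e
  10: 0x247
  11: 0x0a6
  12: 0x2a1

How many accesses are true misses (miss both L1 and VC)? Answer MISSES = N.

#0 0x3dd→b61/s5 MISS; vc=[]
#1 0x2f2→b47/s7 MISS; vc=[]
#2 0xa4→b10/s2 MISS; vc=[]
#3 0x241→b36/s4 MISS; vc=[]
#4 0x3df→b61/s5 L1-HIT; vc=[]
#5 0xa3→b10/s2 L1-HIT; vc=[]
#6 0x12a→b18/s2 MISS; vc=[10]
#7 0x17c→b23/s7 MISS; vc=[10,47]
#8 0x1cc→b28/s4 MISS; vc=[10,47,36]
#9 0x24e→b36/s4 VC-HIT; vc=[10,47,28]
#10 0x247→b36/s4 L1-HIT; vc=[10,47,28]
#11 0xa6→b10/s2 VC-HIT; vc=[18,47,28]
#12 0x2a1→b42/s2 MISS; vc=[47,28,10]

MISSES = 8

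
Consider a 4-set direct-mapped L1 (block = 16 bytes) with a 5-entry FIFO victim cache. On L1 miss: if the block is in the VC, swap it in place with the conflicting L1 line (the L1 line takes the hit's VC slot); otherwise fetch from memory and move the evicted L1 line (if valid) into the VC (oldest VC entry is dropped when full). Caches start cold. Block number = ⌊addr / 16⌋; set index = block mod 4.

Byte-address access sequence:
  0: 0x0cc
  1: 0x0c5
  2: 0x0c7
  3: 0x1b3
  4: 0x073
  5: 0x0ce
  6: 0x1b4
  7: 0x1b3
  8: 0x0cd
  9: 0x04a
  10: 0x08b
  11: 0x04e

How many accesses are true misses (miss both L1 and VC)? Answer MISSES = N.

0: 0xcc (blk 12, set 0) → MISS  vc=[]
1: 0xc5 (blk 12, set 0) → L1-HIT  vc=[]
2: 0xc7 (blk 12, set 0) → L1-HIT  vc=[]
3: 0x1b3 (blk 27, set 3) → MISS  vc=[]
4: 0x73 (blk 7, set 3) → MISS  vc=[27]
5: 0xce (blk 12, set 0) → L1-HIT  vc=[27]
6: 0x1b4 (blk 27, set 3) → VC-HIT  vc=[7]
7: 0x1b3 (blk 27, set 3) → L1-HIT  vc=[7]
8: 0xcd (blk 12, set 0) → L1-HIT  vc=[7]
9: 0x4a (blk 4, set 0) → MISS  vc=[7, 12]
10: 0x8b (blk 8, set 0) → MISS  vc=[7, 12, 4]
11: 0x4e (blk 4, set 0) → VC-HIT  vc=[7, 12, 8]

MISSES = 5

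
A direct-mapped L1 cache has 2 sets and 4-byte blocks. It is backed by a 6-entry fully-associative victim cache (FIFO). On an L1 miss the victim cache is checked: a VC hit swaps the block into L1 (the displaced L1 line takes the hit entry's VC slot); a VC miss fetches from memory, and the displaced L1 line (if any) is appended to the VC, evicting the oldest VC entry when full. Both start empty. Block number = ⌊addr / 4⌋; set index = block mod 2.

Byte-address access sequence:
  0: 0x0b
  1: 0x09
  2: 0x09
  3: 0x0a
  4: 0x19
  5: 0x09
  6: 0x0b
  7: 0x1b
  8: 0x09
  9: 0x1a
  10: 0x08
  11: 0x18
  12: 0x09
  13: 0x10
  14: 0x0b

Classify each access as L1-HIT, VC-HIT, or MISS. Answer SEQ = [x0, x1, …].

  [0] addr=0xb blk=2 s=0: MISS | VC []
  [1] addr=0x9 blk=2 s=0: L1-HIT | VC []
  [2] addr=0x9 blk=2 s=0: L1-HIT | VC []
  [3] addr=0xa blk=2 s=0: L1-HIT | VC []
  [4] addr=0x19 blk=6 s=0: MISS | VC [2]
  [5] addr=0x9 blk=2 s=0: VC-HIT | VC [6]
  [6] addr=0xb blk=2 s=0: L1-HIT | VC [6]
  [7] addr=0x1b blk=6 s=0: VC-HIT | VC [2]
  [8] addr=0x9 blk=2 s=0: VC-HIT | VC [6]
  [9] addr=0x1a blk=6 s=0: VC-HIT | VC [2]
  [10] addr=0x8 blk=2 s=0: VC-HIT | VC [6]
  [11] addr=0x18 blk=6 s=0: VC-HIT | VC [2]
  [12] addr=0x9 blk=2 s=0: VC-HIT | VC [6]
  [13] addr=0x10 blk=4 s=0: MISS | VC [6, 2]
  [14] addr=0xb blk=2 s=0: VC-HIT | VC [6, 4]

SEQ = [MISS, L1-HIT, L1-HIT, L1-HIT, MISS, VC-HIT, L1-HIT, VC-HIT, VC-HIT, VC-HIT, VC-HIT, VC-HIT, VC-HIT, MISS, VC-HIT]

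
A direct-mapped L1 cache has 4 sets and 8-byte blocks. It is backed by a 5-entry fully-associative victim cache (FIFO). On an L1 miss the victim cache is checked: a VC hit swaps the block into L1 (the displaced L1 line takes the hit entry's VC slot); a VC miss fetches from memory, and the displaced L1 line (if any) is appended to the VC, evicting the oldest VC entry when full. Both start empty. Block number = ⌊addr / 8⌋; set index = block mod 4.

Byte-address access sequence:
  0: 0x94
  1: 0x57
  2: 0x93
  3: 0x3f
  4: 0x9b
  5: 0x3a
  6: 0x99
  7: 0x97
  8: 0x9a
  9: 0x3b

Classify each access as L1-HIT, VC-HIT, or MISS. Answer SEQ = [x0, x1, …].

SEQ = [MISS, MISS, VC-HIT, MISS, MISS, VC-HIT, VC-HIT, L1-HIT, L1-HIT, VC-HIT]

0: 0x94 (blk 18, set 2) → MISS  vc=[]
1: 0x57 (blk 10, set 2) → MISS  vc=[18]
2: 0x93 (blk 18, set 2) → VC-HIT  vc=[10]
3: 0x3f (blk 7, set 3) → MISS  vc=[10]
4: 0x9b (blk 19, set 3) → MISS  vc=[10, 7]
5: 0x3a (blk 7, set 3) → VC-HIT  vc=[10, 19]
6: 0x99 (blk 19, set 3) → VC-HIT  vc=[10, 7]
7: 0x97 (blk 18, set 2) → L1-HIT  vc=[10, 7]
8: 0x9a (blk 19, set 3) → L1-HIT  vc=[10, 7]
9: 0x3b (blk 7, set 3) → VC-HIT  vc=[10, 19]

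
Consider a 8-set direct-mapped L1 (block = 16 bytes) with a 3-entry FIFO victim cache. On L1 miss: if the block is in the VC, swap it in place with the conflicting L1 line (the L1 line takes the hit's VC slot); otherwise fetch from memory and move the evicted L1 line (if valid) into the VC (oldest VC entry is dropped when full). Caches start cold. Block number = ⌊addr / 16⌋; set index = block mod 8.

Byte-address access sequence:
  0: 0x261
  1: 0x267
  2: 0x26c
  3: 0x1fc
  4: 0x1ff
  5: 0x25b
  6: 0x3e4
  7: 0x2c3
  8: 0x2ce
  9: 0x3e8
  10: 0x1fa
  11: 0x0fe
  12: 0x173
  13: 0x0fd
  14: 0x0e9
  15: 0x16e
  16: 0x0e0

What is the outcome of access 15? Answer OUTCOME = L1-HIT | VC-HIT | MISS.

OUTCOME = MISS

#0 0x261→b38/s6 MISS; vc=[]
#1 0x267→b38/s6 L1-HIT; vc=[]
#2 0x26c→b38/s6 L1-HIT; vc=[]
#3 0x1fc→b31/s7 MISS; vc=[]
#4 0x1ff→b31/s7 L1-HIT; vc=[]
#5 0x25b→b37/s5 MISS; vc=[]
#6 0x3e4→b62/s6 MISS; vc=[38]
#7 0x2c3→b44/s4 MISS; vc=[38]
#8 0x2ce→b44/s4 L1-HIT; vc=[38]
#9 0x3e8→b62/s6 L1-HIT; vc=[38]
#10 0x1fa→b31/s7 L1-HIT; vc=[38]
#11 0xfe→b15/s7 MISS; vc=[38,31]
#12 0x173→b23/s7 MISS; vc=[38,31,15]
#13 0xfd→b15/s7 VC-HIT; vc=[38,31,23]
#14 0xe9→b14/s6 MISS; vc=[31,23,62]
#15 0x16e→b22/s6 MISS; vc=[23,62,14]
#16 0xe0→b14/s6 VC-HIT; vc=[23,62,22]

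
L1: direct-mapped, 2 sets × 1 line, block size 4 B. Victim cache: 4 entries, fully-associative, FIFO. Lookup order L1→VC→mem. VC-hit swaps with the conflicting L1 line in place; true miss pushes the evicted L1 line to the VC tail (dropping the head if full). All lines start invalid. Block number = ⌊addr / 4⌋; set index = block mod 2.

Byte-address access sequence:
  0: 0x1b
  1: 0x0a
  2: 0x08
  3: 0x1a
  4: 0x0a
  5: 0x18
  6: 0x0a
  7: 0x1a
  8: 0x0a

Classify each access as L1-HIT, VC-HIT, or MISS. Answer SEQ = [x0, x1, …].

0: 0x1b (blk 6, set 0) → MISS  vc=[]
1: 0xa (blk 2, set 0) → MISS  vc=[6]
2: 0x8 (blk 2, set 0) → L1-HIT  vc=[6]
3: 0x1a (blk 6, set 0) → VC-HIT  vc=[2]
4: 0xa (blk 2, set 0) → VC-HIT  vc=[6]
5: 0x18 (blk 6, set 0) → VC-HIT  vc=[2]
6: 0xa (blk 2, set 0) → VC-HIT  vc=[6]
7: 0x1a (blk 6, set 0) → VC-HIT  vc=[2]
8: 0xa (blk 2, set 0) → VC-HIT  vc=[6]

SEQ = [MISS, MISS, L1-HIT, VC-HIT, VC-HIT, VC-HIT, VC-HIT, VC-HIT, VC-HIT]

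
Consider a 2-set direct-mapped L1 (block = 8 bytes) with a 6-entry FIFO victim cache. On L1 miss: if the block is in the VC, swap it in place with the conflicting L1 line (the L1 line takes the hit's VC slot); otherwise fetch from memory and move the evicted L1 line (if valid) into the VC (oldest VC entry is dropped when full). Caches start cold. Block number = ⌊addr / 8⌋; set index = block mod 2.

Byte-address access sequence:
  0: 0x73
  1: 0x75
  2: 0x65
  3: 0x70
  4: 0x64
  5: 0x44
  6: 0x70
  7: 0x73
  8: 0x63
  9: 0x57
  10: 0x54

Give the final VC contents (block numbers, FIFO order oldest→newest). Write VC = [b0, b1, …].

VC = [8, 14, 12]

0: 0x73 (blk 14, set 0) → MISS  vc=[]
1: 0x75 (blk 14, set 0) → L1-HIT  vc=[]
2: 0x65 (blk 12, set 0) → MISS  vc=[14]
3: 0x70 (blk 14, set 0) → VC-HIT  vc=[12]
4: 0x64 (blk 12, set 0) → VC-HIT  vc=[14]
5: 0x44 (blk 8, set 0) → MISS  vc=[14, 12]
6: 0x70 (blk 14, set 0) → VC-HIT  vc=[8, 12]
7: 0x73 (blk 14, set 0) → L1-HIT  vc=[8, 12]
8: 0x63 (blk 12, set 0) → VC-HIT  vc=[8, 14]
9: 0x57 (blk 10, set 0) → MISS  vc=[8, 14, 12]
10: 0x54 (blk 10, set 0) → L1-HIT  vc=[8, 14, 12]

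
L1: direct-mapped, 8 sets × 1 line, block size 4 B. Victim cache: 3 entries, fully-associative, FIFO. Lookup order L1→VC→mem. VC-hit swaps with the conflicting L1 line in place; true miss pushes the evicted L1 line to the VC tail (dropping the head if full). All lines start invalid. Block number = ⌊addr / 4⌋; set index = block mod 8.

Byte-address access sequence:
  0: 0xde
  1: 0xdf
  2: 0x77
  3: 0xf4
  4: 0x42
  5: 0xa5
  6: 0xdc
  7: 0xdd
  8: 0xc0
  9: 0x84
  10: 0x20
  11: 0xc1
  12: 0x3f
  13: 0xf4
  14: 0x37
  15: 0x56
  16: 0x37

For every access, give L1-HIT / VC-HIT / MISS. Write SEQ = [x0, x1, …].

0: 0xde (blk 55, set 7) → MISS  vc=[]
1: 0xdf (blk 55, set 7) → L1-HIT  vc=[]
2: 0x77 (blk 29, set 5) → MISS  vc=[]
3: 0xf4 (blk 61, set 5) → MISS  vc=[29]
4: 0x42 (blk 16, set 0) → MISS  vc=[29]
5: 0xa5 (blk 41, set 1) → MISS  vc=[29]
6: 0xdc (blk 55, set 7) → L1-HIT  vc=[29]
7: 0xdd (blk 55, set 7) → L1-HIT  vc=[29]
8: 0xc0 (blk 48, set 0) → MISS  vc=[29, 16]
9: 0x84 (blk 33, set 1) → MISS  vc=[29, 16, 41]
10: 0x20 (blk 8, set 0) → MISS  vc=[16, 41, 48]
11: 0xc1 (blk 48, set 0) → VC-HIT  vc=[16, 41, 8]
12: 0x3f (blk 15, set 7) → MISS  vc=[41, 8, 55]
13: 0xf4 (blk 61, set 5) → L1-HIT  vc=[41, 8, 55]
14: 0x37 (blk 13, set 5) → MISS  vc=[8, 55, 61]
15: 0x56 (blk 21, set 5) → MISS  vc=[55, 61, 13]
16: 0x37 (blk 13, set 5) → VC-HIT  vc=[55, 61, 21]

SEQ = [MISS, L1-HIT, MISS, MISS, MISS, MISS, L1-HIT, L1-HIT, MISS, MISS, MISS, VC-HIT, MISS, L1-HIT, MISS, MISS, VC-HIT]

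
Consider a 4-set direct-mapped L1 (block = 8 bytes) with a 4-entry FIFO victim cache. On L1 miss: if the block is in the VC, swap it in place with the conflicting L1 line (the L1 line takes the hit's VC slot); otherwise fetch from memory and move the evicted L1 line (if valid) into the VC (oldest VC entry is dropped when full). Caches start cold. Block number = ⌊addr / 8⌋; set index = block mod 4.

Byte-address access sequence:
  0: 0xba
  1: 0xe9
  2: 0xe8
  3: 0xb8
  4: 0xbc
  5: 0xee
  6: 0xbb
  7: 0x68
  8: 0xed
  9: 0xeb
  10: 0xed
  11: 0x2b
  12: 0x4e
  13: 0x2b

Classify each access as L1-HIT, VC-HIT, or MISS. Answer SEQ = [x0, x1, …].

SEQ = [MISS, MISS, L1-HIT, L1-HIT, L1-HIT, L1-HIT, L1-HIT, MISS, VC-HIT, L1-HIT, L1-HIT, MISS, MISS, VC-HIT]

  [0] addr=0xba blk=23 s=3: MISS | VC []
  [1] addr=0xe9 blk=29 s=1: MISS | VC []
  [2] addr=0xe8 blk=29 s=1: L1-HIT | VC []
  [3] addr=0xb8 blk=23 s=3: L1-HIT | VC []
  [4] addr=0xbc blk=23 s=3: L1-HIT | VC []
  [5] addr=0xee blk=29 s=1: L1-HIT | VC []
  [6] addr=0xbb blk=23 s=3: L1-HIT | VC []
  [7] addr=0x68 blk=13 s=1: MISS | VC [29]
  [8] addr=0xed blk=29 s=1: VC-HIT | VC [13]
  [9] addr=0xeb blk=29 s=1: L1-HIT | VC [13]
  [10] addr=0xed blk=29 s=1: L1-HIT | VC [13]
  [11] addr=0x2b blk=5 s=1: MISS | VC [13, 29]
  [12] addr=0x4e blk=9 s=1: MISS | VC [13, 29, 5]
  [13] addr=0x2b blk=5 s=1: VC-HIT | VC [13, 29, 9]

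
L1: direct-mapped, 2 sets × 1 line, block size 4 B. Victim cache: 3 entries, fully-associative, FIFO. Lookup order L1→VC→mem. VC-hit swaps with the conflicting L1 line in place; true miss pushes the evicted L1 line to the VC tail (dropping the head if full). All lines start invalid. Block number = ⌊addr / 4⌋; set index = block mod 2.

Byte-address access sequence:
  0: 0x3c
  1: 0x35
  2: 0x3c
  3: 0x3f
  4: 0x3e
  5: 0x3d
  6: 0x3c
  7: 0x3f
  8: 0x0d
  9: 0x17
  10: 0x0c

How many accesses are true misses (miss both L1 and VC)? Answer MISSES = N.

  [0] addr=0x3c blk=15 s=1: MISS | VC []
  [1] addr=0x35 blk=13 s=1: MISS | VC [15]
  [2] addr=0x3c blk=15 s=1: VC-HIT | VC [13]
  [3] addr=0x3f blk=15 s=1: L1-HIT | VC [13]
  [4] addr=0x3e blk=15 s=1: L1-HIT | VC [13]
  [5] addr=0x3d blk=15 s=1: L1-HIT | VC [13]
  [6] addr=0x3c blk=15 s=1: L1-HIT | VC [13]
  [7] addr=0x3f blk=15 s=1: L1-HIT | VC [13]
  [8] addr=0xd blk=3 s=1: MISS | VC [13, 15]
  [9] addr=0x17 blk=5 s=1: MISS | VC [13, 15, 3]
  [10] addr=0xc blk=3 s=1: VC-HIT | VC [13, 15, 5]

MISSES = 4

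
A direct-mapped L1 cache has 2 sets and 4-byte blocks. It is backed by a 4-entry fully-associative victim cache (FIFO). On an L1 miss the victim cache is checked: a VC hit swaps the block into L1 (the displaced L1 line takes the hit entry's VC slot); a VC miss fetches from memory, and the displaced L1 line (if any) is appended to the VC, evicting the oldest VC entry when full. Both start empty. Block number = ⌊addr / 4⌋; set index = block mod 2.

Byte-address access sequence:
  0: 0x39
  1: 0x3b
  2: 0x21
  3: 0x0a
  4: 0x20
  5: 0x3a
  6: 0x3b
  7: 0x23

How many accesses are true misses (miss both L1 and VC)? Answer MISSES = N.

  [0] addr=0x39 blk=14 s=0: MISS | VC []
  [1] addr=0x3b blk=14 s=0: L1-HIT | VC []
  [2] addr=0x21 blk=8 s=0: MISS | VC [14]
  [3] addr=0xa blk=2 s=0: MISS | VC [14, 8]
  [4] addr=0x20 blk=8 s=0: VC-HIT | VC [14, 2]
  [5] addr=0x3a blk=14 s=0: VC-HIT | VC [8, 2]
  [6] addr=0x3b blk=14 s=0: L1-HIT | VC [8, 2]
  [7] addr=0x23 blk=8 s=0: VC-HIT | VC [14, 2]

MISSES = 3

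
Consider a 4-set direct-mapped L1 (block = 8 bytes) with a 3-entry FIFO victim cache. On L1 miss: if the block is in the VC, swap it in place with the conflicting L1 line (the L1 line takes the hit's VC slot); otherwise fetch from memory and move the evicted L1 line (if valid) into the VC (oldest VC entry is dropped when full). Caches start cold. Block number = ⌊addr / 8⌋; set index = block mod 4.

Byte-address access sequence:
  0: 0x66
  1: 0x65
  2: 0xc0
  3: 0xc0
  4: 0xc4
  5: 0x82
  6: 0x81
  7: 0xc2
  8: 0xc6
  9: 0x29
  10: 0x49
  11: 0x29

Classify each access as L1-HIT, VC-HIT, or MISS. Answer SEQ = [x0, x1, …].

SEQ = [MISS, L1-HIT, MISS, L1-HIT, L1-HIT, MISS, L1-HIT, VC-HIT, L1-HIT, MISS, MISS, VC-HIT]

0: 0x66 (blk 12, set 0) → MISS  vc=[]
1: 0x65 (blk 12, set 0) → L1-HIT  vc=[]
2: 0xc0 (blk 24, set 0) → MISS  vc=[12]
3: 0xc0 (blk 24, set 0) → L1-HIT  vc=[12]
4: 0xc4 (blk 24, set 0) → L1-HIT  vc=[12]
5: 0x82 (blk 16, set 0) → MISS  vc=[12, 24]
6: 0x81 (blk 16, set 0) → L1-HIT  vc=[12, 24]
7: 0xc2 (blk 24, set 0) → VC-HIT  vc=[12, 16]
8: 0xc6 (blk 24, set 0) → L1-HIT  vc=[12, 16]
9: 0x29 (blk 5, set 1) → MISS  vc=[12, 16]
10: 0x49 (blk 9, set 1) → MISS  vc=[12, 16, 5]
11: 0x29 (blk 5, set 1) → VC-HIT  vc=[12, 16, 9]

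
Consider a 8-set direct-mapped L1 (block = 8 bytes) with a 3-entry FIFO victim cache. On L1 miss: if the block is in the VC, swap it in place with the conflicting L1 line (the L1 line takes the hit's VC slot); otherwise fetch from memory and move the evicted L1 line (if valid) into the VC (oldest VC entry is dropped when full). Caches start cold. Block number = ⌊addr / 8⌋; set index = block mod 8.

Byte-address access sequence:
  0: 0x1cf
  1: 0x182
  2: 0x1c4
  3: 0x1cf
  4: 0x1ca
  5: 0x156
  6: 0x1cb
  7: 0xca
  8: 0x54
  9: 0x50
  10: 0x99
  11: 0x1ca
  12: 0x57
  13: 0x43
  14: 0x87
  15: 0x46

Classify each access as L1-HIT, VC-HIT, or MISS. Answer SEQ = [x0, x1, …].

SEQ = [MISS, MISS, MISS, L1-HIT, L1-HIT, MISS, L1-HIT, MISS, MISS, L1-HIT, MISS, VC-HIT, L1-HIT, MISS, MISS, VC-HIT]

  [0] addr=0x1cf blk=57 s=1: MISS | VC []
  [1] addr=0x182 blk=48 s=0: MISS | VC []
  [2] addr=0x1c4 blk=56 s=0: MISS | VC [48]
  [3] addr=0x1cf blk=57 s=1: L1-HIT | VC [48]
  [4] addr=0x1ca blk=57 s=1: L1-HIT | VC [48]
  [5] addr=0x156 blk=42 s=2: MISS | VC [48]
  [6] addr=0x1cb blk=57 s=1: L1-HIT | VC [48]
  [7] addr=0xca blk=25 s=1: MISS | VC [48, 57]
  [8] addr=0x54 blk=10 s=2: MISS | VC [48, 57, 42]
  [9] addr=0x50 blk=10 s=2: L1-HIT | VC [48, 57, 42]
  [10] addr=0x99 blk=19 s=3: MISS | VC [48, 57, 42]
  [11] addr=0x1ca blk=57 s=1: VC-HIT | VC [48, 25, 42]
  [12] addr=0x57 blk=10 s=2: L1-HIT | VC [48, 25, 42]
  [13] addr=0x43 blk=8 s=0: MISS | VC [25, 42, 56]
  [14] addr=0x87 blk=16 s=0: MISS | VC [42, 56, 8]
  [15] addr=0x46 blk=8 s=0: VC-HIT | VC [42, 56, 16]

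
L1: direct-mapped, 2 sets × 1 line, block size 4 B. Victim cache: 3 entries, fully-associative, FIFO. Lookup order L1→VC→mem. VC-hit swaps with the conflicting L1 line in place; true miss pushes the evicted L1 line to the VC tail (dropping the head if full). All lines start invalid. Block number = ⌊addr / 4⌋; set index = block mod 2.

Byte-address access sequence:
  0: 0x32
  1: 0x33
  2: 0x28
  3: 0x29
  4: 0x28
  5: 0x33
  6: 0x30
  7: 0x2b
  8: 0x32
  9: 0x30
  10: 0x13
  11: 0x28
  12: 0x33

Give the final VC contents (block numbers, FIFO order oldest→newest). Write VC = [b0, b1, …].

  [0] addr=0x32 blk=12 s=0: MISS | VC []
  [1] addr=0x33 blk=12 s=0: L1-HIT | VC []
  [2] addr=0x28 blk=10 s=0: MISS | VC [12]
  [3] addr=0x29 blk=10 s=0: L1-HIT | VC [12]
  [4] addr=0x28 blk=10 s=0: L1-HIT | VC [12]
  [5] addr=0x33 blk=12 s=0: VC-HIT | VC [10]
  [6] addr=0x30 blk=12 s=0: L1-HIT | VC [10]
  [7] addr=0x2b blk=10 s=0: VC-HIT | VC [12]
  [8] addr=0x32 blk=12 s=0: VC-HIT | VC [10]
  [9] addr=0x30 blk=12 s=0: L1-HIT | VC [10]
  [10] addr=0x13 blk=4 s=0: MISS | VC [10, 12]
  [11] addr=0x28 blk=10 s=0: VC-HIT | VC [4, 12]
  [12] addr=0x33 blk=12 s=0: VC-HIT | VC [4, 10]

VC = [4, 10]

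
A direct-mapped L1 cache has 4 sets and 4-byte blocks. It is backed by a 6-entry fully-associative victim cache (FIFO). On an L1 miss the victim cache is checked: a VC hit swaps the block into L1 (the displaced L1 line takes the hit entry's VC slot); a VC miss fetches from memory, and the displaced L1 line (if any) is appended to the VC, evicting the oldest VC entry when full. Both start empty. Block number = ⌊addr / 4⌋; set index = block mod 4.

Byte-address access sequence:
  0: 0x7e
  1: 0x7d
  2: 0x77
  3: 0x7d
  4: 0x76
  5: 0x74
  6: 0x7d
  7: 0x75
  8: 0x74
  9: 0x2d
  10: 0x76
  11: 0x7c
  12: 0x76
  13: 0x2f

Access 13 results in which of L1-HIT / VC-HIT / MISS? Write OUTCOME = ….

OUTCOME = VC-HIT

  [0] addr=0x7e blk=31 s=3: MISS | VC []
  [1] addr=0x7d blk=31 s=3: L1-HIT | VC []
  [2] addr=0x77 blk=29 s=1: MISS | VC []
  [3] addr=0x7d blk=31 s=3: L1-HIT | VC []
  [4] addr=0x76 blk=29 s=1: L1-HIT | VC []
  [5] addr=0x74 blk=29 s=1: L1-HIT | VC []
  [6] addr=0x7d blk=31 s=3: L1-HIT | VC []
  [7] addr=0x75 blk=29 s=1: L1-HIT | VC []
  [8] addr=0x74 blk=29 s=1: L1-HIT | VC []
  [9] addr=0x2d blk=11 s=3: MISS | VC [31]
  [10] addr=0x76 blk=29 s=1: L1-HIT | VC [31]
  [11] addr=0x7c blk=31 s=3: VC-HIT | VC [11]
  [12] addr=0x76 blk=29 s=1: L1-HIT | VC [11]
  [13] addr=0x2f blk=11 s=3: VC-HIT | VC [31]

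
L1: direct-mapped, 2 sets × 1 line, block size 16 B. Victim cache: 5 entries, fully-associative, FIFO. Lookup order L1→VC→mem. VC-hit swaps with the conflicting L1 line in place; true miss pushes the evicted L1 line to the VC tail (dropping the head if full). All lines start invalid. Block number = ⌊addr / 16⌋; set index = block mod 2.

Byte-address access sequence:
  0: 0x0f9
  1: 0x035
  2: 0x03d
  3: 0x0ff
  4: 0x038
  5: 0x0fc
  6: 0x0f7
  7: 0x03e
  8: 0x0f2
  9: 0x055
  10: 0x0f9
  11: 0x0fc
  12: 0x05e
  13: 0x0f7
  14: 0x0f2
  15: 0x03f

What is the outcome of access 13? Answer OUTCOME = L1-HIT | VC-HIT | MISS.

#0 0xf9→b15/s1 MISS; vc=[]
#1 0x35→b3/s1 MISS; vc=[15]
#2 0x3d→b3/s1 L1-HIT; vc=[15]
#3 0xff→b15/s1 VC-HIT; vc=[3]
#4 0x38→b3/s1 VC-HIT; vc=[15]
#5 0xfc→b15/s1 VC-HIT; vc=[3]
#6 0xf7→b15/s1 L1-HIT; vc=[3]
#7 0x3e→b3/s1 VC-HIT; vc=[15]
#8 0xf2→b15/s1 VC-HIT; vc=[3]
#9 0x55→b5/s1 MISS; vc=[3,15]
#10 0xf9→b15/s1 VC-HIT; vc=[3,5]
#11 0xfc→b15/s1 L1-HIT; vc=[3,5]
#12 0x5e→b5/s1 VC-HIT; vc=[3,15]
#13 0xf7→b15/s1 VC-HIT; vc=[3,5]
#14 0xf2→b15/s1 L1-HIT; vc=[3,5]
#15 0x3f→b3/s1 VC-HIT; vc=[15,5]

OUTCOME = VC-HIT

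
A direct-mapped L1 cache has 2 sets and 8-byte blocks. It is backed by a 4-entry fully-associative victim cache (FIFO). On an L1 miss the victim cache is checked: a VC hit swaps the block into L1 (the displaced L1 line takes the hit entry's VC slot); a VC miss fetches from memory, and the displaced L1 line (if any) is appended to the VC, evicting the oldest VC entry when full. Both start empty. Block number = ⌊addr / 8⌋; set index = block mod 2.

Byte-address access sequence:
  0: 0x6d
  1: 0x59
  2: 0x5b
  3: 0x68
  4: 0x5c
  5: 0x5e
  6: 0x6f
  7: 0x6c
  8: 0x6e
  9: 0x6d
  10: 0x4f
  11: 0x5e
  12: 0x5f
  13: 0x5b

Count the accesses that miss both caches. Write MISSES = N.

0: 0x6d (blk 13, set 1) → MISS  vc=[]
1: 0x59 (blk 11, set 1) → MISS  vc=[13]
2: 0x5b (blk 11, set 1) → L1-HIT  vc=[13]
3: 0x68 (blk 13, set 1) → VC-HIT  vc=[11]
4: 0x5c (blk 11, set 1) → VC-HIT  vc=[13]
5: 0x5e (blk 11, set 1) → L1-HIT  vc=[13]
6: 0x6f (blk 13, set 1) → VC-HIT  vc=[11]
7: 0x6c (blk 13, set 1) → L1-HIT  vc=[11]
8: 0x6e (blk 13, set 1) → L1-HIT  vc=[11]
9: 0x6d (blk 13, set 1) → L1-HIT  vc=[11]
10: 0x4f (blk 9, set 1) → MISS  vc=[11, 13]
11: 0x5e (blk 11, set 1) → VC-HIT  vc=[9, 13]
12: 0x5f (blk 11, set 1) → L1-HIT  vc=[9, 13]
13: 0x5b (blk 11, set 1) → L1-HIT  vc=[9, 13]

MISSES = 3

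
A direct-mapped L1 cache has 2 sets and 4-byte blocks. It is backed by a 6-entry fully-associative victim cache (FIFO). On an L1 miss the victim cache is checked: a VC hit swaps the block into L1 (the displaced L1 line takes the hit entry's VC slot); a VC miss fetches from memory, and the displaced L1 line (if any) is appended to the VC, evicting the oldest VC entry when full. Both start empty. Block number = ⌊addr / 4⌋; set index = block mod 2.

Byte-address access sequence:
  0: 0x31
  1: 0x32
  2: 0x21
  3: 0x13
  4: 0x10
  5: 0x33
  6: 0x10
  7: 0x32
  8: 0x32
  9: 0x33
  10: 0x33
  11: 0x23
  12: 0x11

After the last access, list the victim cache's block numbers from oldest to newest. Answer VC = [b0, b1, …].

VC = [8, 12]

0: 0x31 (blk 12, set 0) → MISS  vc=[]
1: 0x32 (blk 12, set 0) → L1-HIT  vc=[]
2: 0x21 (blk 8, set 0) → MISS  vc=[12]
3: 0x13 (blk 4, set 0) → MISS  vc=[12, 8]
4: 0x10 (blk 4, set 0) → L1-HIT  vc=[12, 8]
5: 0x33 (blk 12, set 0) → VC-HIT  vc=[4, 8]
6: 0x10 (blk 4, set 0) → VC-HIT  vc=[12, 8]
7: 0x32 (blk 12, set 0) → VC-HIT  vc=[4, 8]
8: 0x32 (blk 12, set 0) → L1-HIT  vc=[4, 8]
9: 0x33 (blk 12, set 0) → L1-HIT  vc=[4, 8]
10: 0x33 (blk 12, set 0) → L1-HIT  vc=[4, 8]
11: 0x23 (blk 8, set 0) → VC-HIT  vc=[4, 12]
12: 0x11 (blk 4, set 0) → VC-HIT  vc=[8, 12]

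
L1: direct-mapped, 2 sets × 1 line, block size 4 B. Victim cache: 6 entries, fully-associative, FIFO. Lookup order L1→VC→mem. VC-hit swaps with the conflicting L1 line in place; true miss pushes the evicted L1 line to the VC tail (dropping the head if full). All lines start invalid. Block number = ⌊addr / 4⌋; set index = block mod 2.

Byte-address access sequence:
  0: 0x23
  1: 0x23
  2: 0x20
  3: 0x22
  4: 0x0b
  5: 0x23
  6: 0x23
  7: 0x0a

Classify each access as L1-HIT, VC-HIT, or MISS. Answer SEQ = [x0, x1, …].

SEQ = [MISS, L1-HIT, L1-HIT, L1-HIT, MISS, VC-HIT, L1-HIT, VC-HIT]

0: 0x23 (blk 8, set 0) → MISS  vc=[]
1: 0x23 (blk 8, set 0) → L1-HIT  vc=[]
2: 0x20 (blk 8, set 0) → L1-HIT  vc=[]
3: 0x22 (blk 8, set 0) → L1-HIT  vc=[]
4: 0xb (blk 2, set 0) → MISS  vc=[8]
5: 0x23 (blk 8, set 0) → VC-HIT  vc=[2]
6: 0x23 (blk 8, set 0) → L1-HIT  vc=[2]
7: 0xa (blk 2, set 0) → VC-HIT  vc=[8]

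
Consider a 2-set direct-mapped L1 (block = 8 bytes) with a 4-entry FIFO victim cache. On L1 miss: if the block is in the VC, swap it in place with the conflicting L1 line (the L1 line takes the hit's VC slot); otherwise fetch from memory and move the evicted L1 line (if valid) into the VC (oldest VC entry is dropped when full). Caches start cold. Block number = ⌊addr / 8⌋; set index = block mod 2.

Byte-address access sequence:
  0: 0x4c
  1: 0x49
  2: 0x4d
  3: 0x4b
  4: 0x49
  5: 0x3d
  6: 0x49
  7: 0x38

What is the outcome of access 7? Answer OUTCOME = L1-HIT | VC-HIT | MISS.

OUTCOME = VC-HIT

#0 0x4c→b9/s1 MISS; vc=[]
#1 0x49→b9/s1 L1-HIT; vc=[]
#2 0x4d→b9/s1 L1-HIT; vc=[]
#3 0x4b→b9/s1 L1-HIT; vc=[]
#4 0x49→b9/s1 L1-HIT; vc=[]
#5 0x3d→b7/s1 MISS; vc=[9]
#6 0x49→b9/s1 VC-HIT; vc=[7]
#7 0x38→b7/s1 VC-HIT; vc=[9]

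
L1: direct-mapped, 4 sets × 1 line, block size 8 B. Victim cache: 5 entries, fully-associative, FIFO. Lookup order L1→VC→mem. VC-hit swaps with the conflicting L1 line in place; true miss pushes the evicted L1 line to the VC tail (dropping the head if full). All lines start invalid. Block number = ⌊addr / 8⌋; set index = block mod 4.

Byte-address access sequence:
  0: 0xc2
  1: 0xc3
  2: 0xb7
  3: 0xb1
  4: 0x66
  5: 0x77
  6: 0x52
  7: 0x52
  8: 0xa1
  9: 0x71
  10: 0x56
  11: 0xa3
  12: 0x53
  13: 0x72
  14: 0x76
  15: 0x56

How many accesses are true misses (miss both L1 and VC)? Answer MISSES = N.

0: 0xc2 (blk 24, set 0) → MISS  vc=[]
1: 0xc3 (blk 24, set 0) → L1-HIT  vc=[]
2: 0xb7 (blk 22, set 2) → MISS  vc=[]
3: 0xb1 (blk 22, set 2) → L1-HIT  vc=[]
4: 0x66 (blk 12, set 0) → MISS  vc=[24]
5: 0x77 (blk 14, set 2) → MISS  vc=[24, 22]
6: 0x52 (blk 10, set 2) → MISS  vc=[24, 22, 14]
7: 0x52 (blk 10, set 2) → L1-HIT  vc=[24, 22, 14]
8: 0xa1 (blk 20, set 0) → MISS  vc=[24, 22, 14, 12]
9: 0x71 (blk 14, set 2) → VC-HIT  vc=[24, 22, 10, 12]
10: 0x56 (blk 10, set 2) → VC-HIT  vc=[24, 22, 14, 12]
11: 0xa3 (blk 20, set 0) → L1-HIT  vc=[24, 22, 14, 12]
12: 0x53 (blk 10, set 2) → L1-HIT  vc=[24, 22, 14, 12]
13: 0x72 (blk 14, set 2) → VC-HIT  vc=[24, 22, 10, 12]
14: 0x76 (blk 14, set 2) → L1-HIT  vc=[24, 22, 10, 12]
15: 0x56 (blk 10, set 2) → VC-HIT  vc=[24, 22, 14, 12]

MISSES = 6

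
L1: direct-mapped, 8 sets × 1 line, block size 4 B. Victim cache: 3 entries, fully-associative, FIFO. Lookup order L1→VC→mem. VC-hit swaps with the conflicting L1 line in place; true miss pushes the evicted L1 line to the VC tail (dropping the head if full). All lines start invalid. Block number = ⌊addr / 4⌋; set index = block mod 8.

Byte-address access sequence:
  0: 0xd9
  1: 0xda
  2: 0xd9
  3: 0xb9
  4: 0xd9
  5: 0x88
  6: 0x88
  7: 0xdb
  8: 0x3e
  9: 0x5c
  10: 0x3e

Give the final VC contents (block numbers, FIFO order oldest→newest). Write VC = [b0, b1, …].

  [0] addr=0xd9 blk=54 s=6: MISS | VC []
  [1] addr=0xda blk=54 s=6: L1-HIT | VC []
  [2] addr=0xd9 blk=54 s=6: L1-HIT | VC []
  [3] addr=0xb9 blk=46 s=6: MISS | VC [54]
  [4] addr=0xd9 blk=54 s=6: VC-HIT | VC [46]
  [5] addr=0x88 blk=34 s=2: MISS | VC [46]
  [6] addr=0x88 blk=34 s=2: L1-HIT | VC [46]
  [7] addr=0xdb blk=54 s=6: L1-HIT | VC [46]
  [8] addr=0x3e blk=15 s=7: MISS | VC [46]
  [9] addr=0x5c blk=23 s=7: MISS | VC [46, 15]
  [10] addr=0x3e blk=15 s=7: VC-HIT | VC [46, 23]

VC = [46, 23]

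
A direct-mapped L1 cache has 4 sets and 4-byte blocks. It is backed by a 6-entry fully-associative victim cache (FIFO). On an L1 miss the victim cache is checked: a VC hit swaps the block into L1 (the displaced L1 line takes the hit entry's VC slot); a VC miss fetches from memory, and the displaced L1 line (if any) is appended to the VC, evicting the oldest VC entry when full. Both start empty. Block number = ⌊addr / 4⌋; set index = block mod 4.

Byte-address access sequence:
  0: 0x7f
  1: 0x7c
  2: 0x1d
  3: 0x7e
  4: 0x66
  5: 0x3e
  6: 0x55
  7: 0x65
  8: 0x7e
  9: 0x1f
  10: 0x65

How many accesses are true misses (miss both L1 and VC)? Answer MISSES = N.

  [0] addr=0x7f blk=31 s=3: MISS | VC []
  [1] addr=0x7c blk=31 s=3: L1-HIT | VC []
  [2] addr=0x1d blk=7 s=3: MISS | VC [31]
  [3] addr=0x7e blk=31 s=3: VC-HIT | VC [7]
  [4] addr=0x66 blk=25 s=1: MISS | VC [7]
  [5] addr=0x3e blk=15 s=3: MISS | VC [7, 31]
  [6] addr=0x55 blk=21 s=1: MISS | VC [7, 31, 25]
  [7] addr=0x65 blk=25 s=1: VC-HIT | VC [7, 31, 21]
  [8] addr=0x7e blk=31 s=3: VC-HIT | VC [7, 15, 21]
  [9] addr=0x1f blk=7 s=3: VC-HIT | VC [31, 15, 21]
  [10] addr=0x65 blk=25 s=1: L1-HIT | VC [31, 15, 21]

MISSES = 5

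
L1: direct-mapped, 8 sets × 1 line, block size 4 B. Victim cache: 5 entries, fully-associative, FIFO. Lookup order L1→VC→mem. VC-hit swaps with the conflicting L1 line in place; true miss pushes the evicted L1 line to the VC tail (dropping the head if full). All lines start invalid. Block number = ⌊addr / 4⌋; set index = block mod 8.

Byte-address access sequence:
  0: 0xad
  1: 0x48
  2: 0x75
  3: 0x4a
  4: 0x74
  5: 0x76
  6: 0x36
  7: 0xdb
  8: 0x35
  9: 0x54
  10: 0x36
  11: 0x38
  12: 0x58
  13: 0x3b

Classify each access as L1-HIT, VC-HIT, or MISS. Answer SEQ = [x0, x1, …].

SEQ = [MISS, MISS, MISS, L1-HIT, L1-HIT, L1-HIT, MISS, MISS, L1-HIT, MISS, VC-HIT, MISS, MISS, VC-HIT]

  [0] addr=0xad blk=43 s=3: MISS | VC []
  [1] addr=0x48 blk=18 s=2: MISS | VC []
  [2] addr=0x75 blk=29 s=5: MISS | VC []
  [3] addr=0x4a blk=18 s=2: L1-HIT | VC []
  [4] addr=0x74 blk=29 s=5: L1-HIT | VC []
  [5] addr=0x76 blk=29 s=5: L1-HIT | VC []
  [6] addr=0x36 blk=13 s=5: MISS | VC [29]
  [7] addr=0xdb blk=54 s=6: MISS | VC [29]
  [8] addr=0x35 blk=13 s=5: L1-HIT | VC [29]
  [9] addr=0x54 blk=21 s=5: MISS | VC [29, 13]
  [10] addr=0x36 blk=13 s=5: VC-HIT | VC [29, 21]
  [11] addr=0x38 blk=14 s=6: MISS | VC [29, 21, 54]
  [12] addr=0x58 blk=22 s=6: MISS | VC [29, 21, 54, 14]
  [13] addr=0x3b blk=14 s=6: VC-HIT | VC [29, 21, 54, 22]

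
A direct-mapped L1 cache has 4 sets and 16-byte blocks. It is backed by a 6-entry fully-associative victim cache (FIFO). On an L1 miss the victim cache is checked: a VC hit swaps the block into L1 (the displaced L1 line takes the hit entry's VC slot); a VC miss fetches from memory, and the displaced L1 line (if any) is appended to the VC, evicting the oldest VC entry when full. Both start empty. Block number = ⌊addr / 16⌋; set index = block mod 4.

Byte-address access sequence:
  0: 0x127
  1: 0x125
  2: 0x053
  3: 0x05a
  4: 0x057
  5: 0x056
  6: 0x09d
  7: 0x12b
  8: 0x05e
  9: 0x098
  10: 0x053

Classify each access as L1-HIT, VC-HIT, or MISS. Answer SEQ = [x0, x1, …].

0: 0x127 (blk 18, set 2) → MISS  vc=[]
1: 0x125 (blk 18, set 2) → L1-HIT  vc=[]
2: 0x53 (blk 5, set 1) → MISS  vc=[]
3: 0x5a (blk 5, set 1) → L1-HIT  vc=[]
4: 0x57 (blk 5, set 1) → L1-HIT  vc=[]
5: 0x56 (blk 5, set 1) → L1-HIT  vc=[]
6: 0x9d (blk 9, set 1) → MISS  vc=[5]
7: 0x12b (blk 18, set 2) → L1-HIT  vc=[5]
8: 0x5e (blk 5, set 1) → VC-HIT  vc=[9]
9: 0x98 (blk 9, set 1) → VC-HIT  vc=[5]
10: 0x53 (blk 5, set 1) → VC-HIT  vc=[9]

SEQ = [MISS, L1-HIT, MISS, L1-HIT, L1-HIT, L1-HIT, MISS, L1-HIT, VC-HIT, VC-HIT, VC-HIT]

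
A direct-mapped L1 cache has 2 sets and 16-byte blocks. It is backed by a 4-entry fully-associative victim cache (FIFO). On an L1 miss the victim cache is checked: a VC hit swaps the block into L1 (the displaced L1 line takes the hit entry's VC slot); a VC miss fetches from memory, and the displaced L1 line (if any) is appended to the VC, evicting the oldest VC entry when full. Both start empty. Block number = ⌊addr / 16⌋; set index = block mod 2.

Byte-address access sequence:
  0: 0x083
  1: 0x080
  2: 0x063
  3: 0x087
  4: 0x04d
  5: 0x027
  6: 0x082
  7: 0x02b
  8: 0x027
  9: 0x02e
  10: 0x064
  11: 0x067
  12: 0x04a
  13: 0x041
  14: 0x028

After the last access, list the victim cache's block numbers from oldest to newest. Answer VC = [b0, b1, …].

  [0] addr=0x83 blk=8 s=0: MISS | VC []
  [1] addr=0x80 blk=8 s=0: L1-HIT | VC []
  [2] addr=0x63 blk=6 s=0: MISS | VC [8]
  [3] addr=0x87 blk=8 s=0: VC-HIT | VC [6]
  [4] addr=0x4d blk=4 s=0: MISS | VC [6, 8]
  [5] addr=0x27 blk=2 s=0: MISS | VC [6, 8, 4]
  [6] addr=0x82 blk=8 s=0: VC-HIT | VC [6, 2, 4]
  [7] addr=0x2b blk=2 s=0: VC-HIT | VC [6, 8, 4]
  [8] addr=0x27 blk=2 s=0: L1-HIT | VC [6, 8, 4]
  [9] addr=0x2e blk=2 s=0: L1-HIT | VC [6, 8, 4]
  [10] addr=0x64 blk=6 s=0: VC-HIT | VC [2, 8, 4]
  [11] addr=0x67 blk=6 s=0: L1-HIT | VC [2, 8, 4]
  [12] addr=0x4a blk=4 s=0: VC-HIT | VC [2, 8, 6]
  [13] addr=0x41 blk=4 s=0: L1-HIT | VC [2, 8, 6]
  [14] addr=0x28 blk=2 s=0: VC-HIT | VC [4, 8, 6]

VC = [4, 8, 6]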